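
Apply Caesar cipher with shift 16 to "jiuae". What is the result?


Caesar cipher: shift "jiuae" by 16
  'j' (pos 9) + 16 = pos 25 = 'z'
  'i' (pos 8) + 16 = pos 24 = 'y'
  'u' (pos 20) + 16 = pos 10 = 'k'
  'a' (pos 0) + 16 = pos 16 = 'q'
  'e' (pos 4) + 16 = pos 20 = 'u'
Result: zykqu

zykqu


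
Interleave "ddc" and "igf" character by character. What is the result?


Interleaving "ddc" and "igf":
  Position 0: 'd' from first, 'i' from second => "di"
  Position 1: 'd' from first, 'g' from second => "dg"
  Position 2: 'c' from first, 'f' from second => "cf"
Result: didgcf

didgcf


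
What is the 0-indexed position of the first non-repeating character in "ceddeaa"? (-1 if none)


Input: ceddeaa
Character frequencies:
  'a': 2
  'c': 1
  'd': 2
  'e': 2
Scanning left to right for freq == 1:
  Position 0 ('c'): unique! => answer = 0

0


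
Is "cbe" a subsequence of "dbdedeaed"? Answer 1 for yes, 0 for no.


Check if "cbe" is a subsequence of "dbdedeaed"
Greedy scan:
  Position 0 ('d'): no match needed
  Position 1 ('b'): no match needed
  Position 2 ('d'): no match needed
  Position 3 ('e'): no match needed
  Position 4 ('d'): no match needed
  Position 5 ('e'): no match needed
  Position 6 ('a'): no match needed
  Position 7 ('e'): no match needed
  Position 8 ('d'): no match needed
Only matched 0/3 characters => not a subsequence

0


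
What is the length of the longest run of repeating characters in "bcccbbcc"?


Input: "bcccbbcc"
Scanning for longest run:
  Position 1 ('c'): new char, reset run to 1
  Position 2 ('c'): continues run of 'c', length=2
  Position 3 ('c'): continues run of 'c', length=3
  Position 4 ('b'): new char, reset run to 1
  Position 5 ('b'): continues run of 'b', length=2
  Position 6 ('c'): new char, reset run to 1
  Position 7 ('c'): continues run of 'c', length=2
Longest run: 'c' with length 3

3


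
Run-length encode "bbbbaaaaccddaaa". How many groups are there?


Input: bbbbaaaaccddaaa
Scanning for consecutive runs:
  Group 1: 'b' x 4 (positions 0-3)
  Group 2: 'a' x 4 (positions 4-7)
  Group 3: 'c' x 2 (positions 8-9)
  Group 4: 'd' x 2 (positions 10-11)
  Group 5: 'a' x 3 (positions 12-14)
Total groups: 5

5


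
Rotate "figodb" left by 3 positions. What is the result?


Input: "figodb", rotate left by 3
First 3 characters: "fig"
Remaining characters: "odb"
Concatenate remaining + first: "odb" + "fig" = "odbfig"

odbfig


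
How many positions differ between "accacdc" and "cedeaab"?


Comparing "accacdc" and "cedeaab" position by position:
  Position 0: 'a' vs 'c' => DIFFER
  Position 1: 'c' vs 'e' => DIFFER
  Position 2: 'c' vs 'd' => DIFFER
  Position 3: 'a' vs 'e' => DIFFER
  Position 4: 'c' vs 'a' => DIFFER
  Position 5: 'd' vs 'a' => DIFFER
  Position 6: 'c' vs 'b' => DIFFER
Positions that differ: 7

7


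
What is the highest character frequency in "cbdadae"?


Input: cbdadae
Character counts:
  'a': 2
  'b': 1
  'c': 1
  'd': 2
  'e': 1
Maximum frequency: 2

2


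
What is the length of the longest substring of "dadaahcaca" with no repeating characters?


Input: "dadaahcaca"
Sliding window (track last position of each char):
  Position 0 ('d'): window [0,0] length 1 -- new best
  Position 1 ('a'): window [0,1] length 2 -- new best
  Position 2 ('d'): repeat (last at 0), move window start to 1
  Position 2 ('d'): window [1,2] length 2
  Position 3 ('a'): repeat (last at 1), move window start to 2
  Position 3 ('a'): window [2,3] length 2
  Position 4 ('a'): repeat (last at 3), move window start to 4
  Position 4 ('a'): window [4,4] length 1
  Position 5 ('h'): window [4,5] length 2
  Position 6 ('c'): window [4,6] length 3 -- new best
  Position 7 ('a'): repeat (last at 4), move window start to 5
  Position 7 ('a'): window [5,7] length 3
  Position 8 ('c'): repeat (last at 6), move window start to 7
  Position 8 ('c'): window [7,8] length 2
  Position 9 ('a'): repeat (last at 7), move window start to 8
  Position 9 ('a'): window [8,9] length 2
Longest substring with no repeats: "ahc" with length 3

3


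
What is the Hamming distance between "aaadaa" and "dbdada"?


Comparing "aaadaa" and "dbdada" position by position:
  Position 0: 'a' vs 'd' => differ
  Position 1: 'a' vs 'b' => differ
  Position 2: 'a' vs 'd' => differ
  Position 3: 'd' vs 'a' => differ
  Position 4: 'a' vs 'd' => differ
  Position 5: 'a' vs 'a' => same
Total differences (Hamming distance): 5

5


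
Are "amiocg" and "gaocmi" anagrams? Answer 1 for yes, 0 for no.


Strings: "amiocg", "gaocmi"
Sorted first:  acgimo
Sorted second: acgimo
Sorted forms match => anagrams

1


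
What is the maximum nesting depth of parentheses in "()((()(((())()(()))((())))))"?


Input: "()((()(((())()(()))((())))))"
Tracking depth:
  Position 0 '(': depth becomes 1
  Position 1 ')': depth becomes 0
  Position 2 '(': depth becomes 1
  Position 3 '(': depth becomes 2
  Position 4 '(': depth becomes 3
  Position 5 ')': depth becomes 2
  Position 6 '(': depth becomes 3
  Position 7 '(': depth becomes 4
  Position 8 '(': depth becomes 5
  Position 9 '(': depth becomes 6
  Position 10 ')': depth becomes 5
  Position 11 ')': depth becomes 4
  Position 12 '(': depth becomes 5
  Position 13 ')': depth becomes 4
  Position 14 '(': depth becomes 5
  Position 15 '(': depth becomes 6
  Position 16 ')': depth becomes 5
  Position 17 ')': depth becomes 4
  Position 18 ')': depth becomes 3
  Position 19 '(': depth becomes 4
  Position 20 '(': depth becomes 5
  Position 21 '(': depth becomes 6
  Position 22 ')': depth becomes 5
  Position 23 ')': depth becomes 4
  Position 24 ')': depth becomes 3
  Position 25 ')': depth becomes 2
  Position 26 ')': depth becomes 1
  Position 27 ')': depth becomes 0
Maximum depth reached: 6

6


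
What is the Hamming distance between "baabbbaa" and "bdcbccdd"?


Comparing "baabbbaa" and "bdcbccdd" position by position:
  Position 0: 'b' vs 'b' => same
  Position 1: 'a' vs 'd' => differ
  Position 2: 'a' vs 'c' => differ
  Position 3: 'b' vs 'b' => same
  Position 4: 'b' vs 'c' => differ
  Position 5: 'b' vs 'c' => differ
  Position 6: 'a' vs 'd' => differ
  Position 7: 'a' vs 'd' => differ
Total differences (Hamming distance): 6

6


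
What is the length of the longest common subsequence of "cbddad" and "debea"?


LCS of "cbddad" and "debea"
DP table:
           d    e    b    e    a
      0    0    0    0    0    0
  c   0    0    0    0    0    0
  b   0    0    0    1    1    1
  d   0    1    1    1    1    1
  d   0    1    1    1    1    1
  a   0    1    1    1    1    2
  d   0    1    1    1    1    2
LCS length = dp[6][5] = 2

2


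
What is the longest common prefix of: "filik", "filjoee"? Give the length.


Words: filik, filjoee
  Position 0: all 'f' => match
  Position 1: all 'i' => match
  Position 2: all 'l' => match
  Position 3: ('i', 'j') => mismatch, stop
LCP = "fil" (length 3)

3


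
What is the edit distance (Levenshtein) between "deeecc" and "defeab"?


Computing edit distance: "deeecc" -> "defeab"
DP table:
           d    e    f    e    a    b
      0    1    2    3    4    5    6
  d   1    0    1    2    3    4    5
  e   2    1    0    1    2    3    4
  e   3    2    1    1    1    2    3
  e   4    3    2    2    1    2    3
  c   5    4    3    3    2    2    3
  c   6    5    4    4    3    3    3
Edit distance = dp[6][6] = 3

3


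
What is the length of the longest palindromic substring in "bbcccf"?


Input: "bbcccf"
Checking substrings for palindromes:
  [2:5] "ccc" (len 3) => palindrome
  [0:2] "bb" (len 2) => palindrome
  [2:4] "cc" (len 2) => palindrome
  [3:5] "cc" (len 2) => palindrome
Longest palindromic substring: "ccc" with length 3

3


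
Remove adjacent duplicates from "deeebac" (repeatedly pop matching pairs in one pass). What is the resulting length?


Input: deeebac
Stack-based adjacent duplicate removal:
  Read 'd': push. Stack: d
  Read 'e': push. Stack: de
  Read 'e': matches stack top 'e' => pop. Stack: d
  Read 'e': push. Stack: de
  Read 'b': push. Stack: deb
  Read 'a': push. Stack: deba
  Read 'c': push. Stack: debac
Final stack: "debac" (length 5)

5


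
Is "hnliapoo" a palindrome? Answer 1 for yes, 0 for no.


Input: hnliapoo
Reversed: oopailnh
  Compare pos 0 ('h') with pos 7 ('o'): MISMATCH
  Compare pos 1 ('n') with pos 6 ('o'): MISMATCH
  Compare pos 2 ('l') with pos 5 ('p'): MISMATCH
  Compare pos 3 ('i') with pos 4 ('a'): MISMATCH
Result: not a palindrome

0


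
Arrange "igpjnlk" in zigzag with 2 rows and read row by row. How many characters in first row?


Zigzag "igpjnlk" into 2 rows:
Placing characters:
  'i' => row 0
  'g' => row 1
  'p' => row 0
  'j' => row 1
  'n' => row 0
  'l' => row 1
  'k' => row 0
Rows:
  Row 0: "ipnk"
  Row 1: "gjl"
First row length: 4

4


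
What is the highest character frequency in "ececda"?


Input: ececda
Character counts:
  'a': 1
  'c': 2
  'd': 1
  'e': 2
Maximum frequency: 2

2


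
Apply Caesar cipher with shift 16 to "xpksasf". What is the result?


Caesar cipher: shift "xpksasf" by 16
  'x' (pos 23) + 16 = pos 13 = 'n'
  'p' (pos 15) + 16 = pos 5 = 'f'
  'k' (pos 10) + 16 = pos 0 = 'a'
  's' (pos 18) + 16 = pos 8 = 'i'
  'a' (pos 0) + 16 = pos 16 = 'q'
  's' (pos 18) + 16 = pos 8 = 'i'
  'f' (pos 5) + 16 = pos 21 = 'v'
Result: nfaiqiv

nfaiqiv


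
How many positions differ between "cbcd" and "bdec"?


Comparing "cbcd" and "bdec" position by position:
  Position 0: 'c' vs 'b' => DIFFER
  Position 1: 'b' vs 'd' => DIFFER
  Position 2: 'c' vs 'e' => DIFFER
  Position 3: 'd' vs 'c' => DIFFER
Positions that differ: 4

4


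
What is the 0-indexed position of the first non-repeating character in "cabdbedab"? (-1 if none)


Input: cabdbedab
Character frequencies:
  'a': 2
  'b': 3
  'c': 1
  'd': 2
  'e': 1
Scanning left to right for freq == 1:
  Position 0 ('c'): unique! => answer = 0

0


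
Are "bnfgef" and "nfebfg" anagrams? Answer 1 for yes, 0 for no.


Strings: "bnfgef", "nfebfg"
Sorted first:  beffgn
Sorted second: beffgn
Sorted forms match => anagrams

1


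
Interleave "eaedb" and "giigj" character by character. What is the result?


Interleaving "eaedb" and "giigj":
  Position 0: 'e' from first, 'g' from second => "eg"
  Position 1: 'a' from first, 'i' from second => "ai"
  Position 2: 'e' from first, 'i' from second => "ei"
  Position 3: 'd' from first, 'g' from second => "dg"
  Position 4: 'b' from first, 'j' from second => "bj"
Result: egaieidgbj

egaieidgbj


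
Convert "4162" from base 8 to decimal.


Input: "4162" in base 8
Positional expansion:
  Digit '4' (value 4) x 8^3 = 2048
  Digit '1' (value 1) x 8^2 = 64
  Digit '6' (value 6) x 8^1 = 48
  Digit '2' (value 2) x 8^0 = 2
Sum = 2162

2162


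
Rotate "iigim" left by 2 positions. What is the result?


Input: "iigim", rotate left by 2
First 2 characters: "ii"
Remaining characters: "gim"
Concatenate remaining + first: "gim" + "ii" = "gimii"

gimii


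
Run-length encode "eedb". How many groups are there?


Input: eedb
Scanning for consecutive runs:
  Group 1: 'e' x 2 (positions 0-1)
  Group 2: 'd' x 1 (positions 2-2)
  Group 3: 'b' x 1 (positions 3-3)
Total groups: 3

3


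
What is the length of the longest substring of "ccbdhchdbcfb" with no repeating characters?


Input: "ccbdhchdbcfb"
Sliding window (track last position of each char):
  Position 0 ('c'): window [0,0] length 1 -- new best
  Position 1 ('c'): repeat (last at 0), move window start to 1
  Position 1 ('c'): window [1,1] length 1
  Position 2 ('b'): window [1,2] length 2 -- new best
  Position 3 ('d'): window [1,3] length 3 -- new best
  Position 4 ('h'): window [1,4] length 4 -- new best
  Position 5 ('c'): repeat (last at 1), move window start to 2
  Position 5 ('c'): window [2,5] length 4
  Position 6 ('h'): repeat (last at 4), move window start to 5
  Position 6 ('h'): window [5,6] length 2
  Position 7 ('d'): window [5,7] length 3
  Position 8 ('b'): window [5,8] length 4
  Position 9 ('c'): repeat (last at 5), move window start to 6
  Position 9 ('c'): window [6,9] length 4
  Position 10 ('f'): window [6,10] length 5 -- new best
  Position 11 ('b'): repeat (last at 8), move window start to 9
  Position 11 ('b'): window [9,11] length 3
Longest substring with no repeats: "hdbcf" with length 5

5


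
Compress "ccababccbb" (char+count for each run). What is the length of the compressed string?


Input: ccababccbb
Runs:
  'c' x 2 => "c2"
  'a' x 1 => "a1"
  'b' x 1 => "b1"
  'a' x 1 => "a1"
  'b' x 1 => "b1"
  'c' x 2 => "c2"
  'b' x 2 => "b2"
Compressed: "c2a1b1a1b1c2b2"
Compressed length: 14

14


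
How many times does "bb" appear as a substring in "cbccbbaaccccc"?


Searching for "bb" in "cbccbbaaccccc"
Scanning each position:
  Position 0: "cb" => no
  Position 1: "bc" => no
  Position 2: "cc" => no
  Position 3: "cb" => no
  Position 4: "bb" => MATCH
  Position 5: "ba" => no
  Position 6: "aa" => no
  Position 7: "ac" => no
  Position 8: "cc" => no
  Position 9: "cc" => no
  Position 10: "cc" => no
  Position 11: "cc" => no
Total occurrences: 1

1


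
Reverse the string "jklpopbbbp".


Input: jklpopbbbp
Reading characters right to left:
  Position 9: 'p'
  Position 8: 'b'
  Position 7: 'b'
  Position 6: 'b'
  Position 5: 'p'
  Position 4: 'o'
  Position 3: 'p'
  Position 2: 'l'
  Position 1: 'k'
  Position 0: 'j'
Reversed: pbbbpoplkj

pbbbpoplkj


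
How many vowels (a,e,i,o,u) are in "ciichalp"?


Input: ciichalp
Checking each character:
  'c' at position 0: consonant
  'i' at position 1: vowel (running total: 1)
  'i' at position 2: vowel (running total: 2)
  'c' at position 3: consonant
  'h' at position 4: consonant
  'a' at position 5: vowel (running total: 3)
  'l' at position 6: consonant
  'p' at position 7: consonant
Total vowels: 3

3


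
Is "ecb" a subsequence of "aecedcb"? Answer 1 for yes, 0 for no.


Check if "ecb" is a subsequence of "aecedcb"
Greedy scan:
  Position 0 ('a'): no match needed
  Position 1 ('e'): matches sub[0] = 'e'
  Position 2 ('c'): matches sub[1] = 'c'
  Position 3 ('e'): no match needed
  Position 4 ('d'): no match needed
  Position 5 ('c'): no match needed
  Position 6 ('b'): matches sub[2] = 'b'
All 3 characters matched => is a subsequence

1


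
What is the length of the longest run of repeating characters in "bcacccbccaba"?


Input: "bcacccbccaba"
Scanning for longest run:
  Position 1 ('c'): new char, reset run to 1
  Position 2 ('a'): new char, reset run to 1
  Position 3 ('c'): new char, reset run to 1
  Position 4 ('c'): continues run of 'c', length=2
  Position 5 ('c'): continues run of 'c', length=3
  Position 6 ('b'): new char, reset run to 1
  Position 7 ('c'): new char, reset run to 1
  Position 8 ('c'): continues run of 'c', length=2
  Position 9 ('a'): new char, reset run to 1
  Position 10 ('b'): new char, reset run to 1
  Position 11 ('a'): new char, reset run to 1
Longest run: 'c' with length 3

3


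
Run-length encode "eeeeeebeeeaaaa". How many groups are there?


Input: eeeeeebeeeaaaa
Scanning for consecutive runs:
  Group 1: 'e' x 6 (positions 0-5)
  Group 2: 'b' x 1 (positions 6-6)
  Group 3: 'e' x 3 (positions 7-9)
  Group 4: 'a' x 4 (positions 10-13)
Total groups: 4

4


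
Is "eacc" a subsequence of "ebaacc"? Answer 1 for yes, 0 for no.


Check if "eacc" is a subsequence of "ebaacc"
Greedy scan:
  Position 0 ('e'): matches sub[0] = 'e'
  Position 1 ('b'): no match needed
  Position 2 ('a'): matches sub[1] = 'a'
  Position 3 ('a'): no match needed
  Position 4 ('c'): matches sub[2] = 'c'
  Position 5 ('c'): matches sub[3] = 'c'
All 4 characters matched => is a subsequence

1


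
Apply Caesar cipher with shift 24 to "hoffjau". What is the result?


Caesar cipher: shift "hoffjau" by 24
  'h' (pos 7) + 24 = pos 5 = 'f'
  'o' (pos 14) + 24 = pos 12 = 'm'
  'f' (pos 5) + 24 = pos 3 = 'd'
  'f' (pos 5) + 24 = pos 3 = 'd'
  'j' (pos 9) + 24 = pos 7 = 'h'
  'a' (pos 0) + 24 = pos 24 = 'y'
  'u' (pos 20) + 24 = pos 18 = 's'
Result: fmddhys

fmddhys


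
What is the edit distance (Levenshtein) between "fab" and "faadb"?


Computing edit distance: "fab" -> "faadb"
DP table:
           f    a    a    d    b
      0    1    2    3    4    5
  f   1    0    1    2    3    4
  a   2    1    0    1    2    3
  b   3    2    1    1    2    2
Edit distance = dp[3][5] = 2

2


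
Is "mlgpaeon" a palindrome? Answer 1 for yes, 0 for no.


Input: mlgpaeon
Reversed: noeapglm
  Compare pos 0 ('m') with pos 7 ('n'): MISMATCH
  Compare pos 1 ('l') with pos 6 ('o'): MISMATCH
  Compare pos 2 ('g') with pos 5 ('e'): MISMATCH
  Compare pos 3 ('p') with pos 4 ('a'): MISMATCH
Result: not a palindrome

0


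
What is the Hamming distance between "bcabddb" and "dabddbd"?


Comparing "bcabddb" and "dabddbd" position by position:
  Position 0: 'b' vs 'd' => differ
  Position 1: 'c' vs 'a' => differ
  Position 2: 'a' vs 'b' => differ
  Position 3: 'b' vs 'd' => differ
  Position 4: 'd' vs 'd' => same
  Position 5: 'd' vs 'b' => differ
  Position 6: 'b' vs 'd' => differ
Total differences (Hamming distance): 6

6


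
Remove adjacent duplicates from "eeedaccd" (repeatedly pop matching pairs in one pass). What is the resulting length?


Input: eeedaccd
Stack-based adjacent duplicate removal:
  Read 'e': push. Stack: e
  Read 'e': matches stack top 'e' => pop. Stack: (empty)
  Read 'e': push. Stack: e
  Read 'd': push. Stack: ed
  Read 'a': push. Stack: eda
  Read 'c': push. Stack: edac
  Read 'c': matches stack top 'c' => pop. Stack: eda
  Read 'd': push. Stack: edad
Final stack: "edad" (length 4)

4


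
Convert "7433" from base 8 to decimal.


Input: "7433" in base 8
Positional expansion:
  Digit '7' (value 7) x 8^3 = 3584
  Digit '4' (value 4) x 8^2 = 256
  Digit '3' (value 3) x 8^1 = 24
  Digit '3' (value 3) x 8^0 = 3
Sum = 3867

3867


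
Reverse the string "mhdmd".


Input: mhdmd
Reading characters right to left:
  Position 4: 'd'
  Position 3: 'm'
  Position 2: 'd'
  Position 1: 'h'
  Position 0: 'm'
Reversed: dmdhm

dmdhm


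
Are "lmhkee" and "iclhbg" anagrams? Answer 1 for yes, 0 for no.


Strings: "lmhkee", "iclhbg"
Sorted first:  eehklm
Sorted second: bcghil
Differ at position 0: 'e' vs 'b' => not anagrams

0


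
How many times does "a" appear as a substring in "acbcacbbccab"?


Searching for "a" in "acbcacbbccab"
Scanning each position:
  Position 0: "a" => MATCH
  Position 1: "c" => no
  Position 2: "b" => no
  Position 3: "c" => no
  Position 4: "a" => MATCH
  Position 5: "c" => no
  Position 6: "b" => no
  Position 7: "b" => no
  Position 8: "c" => no
  Position 9: "c" => no
  Position 10: "a" => MATCH
  Position 11: "b" => no
Total occurrences: 3

3


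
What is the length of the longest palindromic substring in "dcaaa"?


Input: "dcaaa"
Checking substrings for palindromes:
  [2:5] "aaa" (len 3) => palindrome
  [2:4] "aa" (len 2) => palindrome
  [3:5] "aa" (len 2) => palindrome
Longest palindromic substring: "aaa" with length 3

3


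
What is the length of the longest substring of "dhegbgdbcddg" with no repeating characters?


Input: "dhegbgdbcddg"
Sliding window (track last position of each char):
  Position 0 ('d'): window [0,0] length 1 -- new best
  Position 1 ('h'): window [0,1] length 2 -- new best
  Position 2 ('e'): window [0,2] length 3 -- new best
  Position 3 ('g'): window [0,3] length 4 -- new best
  Position 4 ('b'): window [0,4] length 5 -- new best
  Position 5 ('g'): repeat (last at 3), move window start to 4
  Position 5 ('g'): window [4,5] length 2
  Position 6 ('d'): window [4,6] length 3
  Position 7 ('b'): repeat (last at 4), move window start to 5
  Position 7 ('b'): window [5,7] length 3
  Position 8 ('c'): window [5,8] length 4
  Position 9 ('d'): repeat (last at 6), move window start to 7
  Position 9 ('d'): window [7,9] length 3
  Position 10 ('d'): repeat (last at 9), move window start to 10
  Position 10 ('d'): window [10,10] length 1
  Position 11 ('g'): window [10,11] length 2
Longest substring with no repeats: "dhegb" with length 5

5


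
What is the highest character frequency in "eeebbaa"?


Input: eeebbaa
Character counts:
  'a': 2
  'b': 2
  'e': 3
Maximum frequency: 3

3


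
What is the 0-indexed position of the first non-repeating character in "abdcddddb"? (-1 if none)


Input: abdcddddb
Character frequencies:
  'a': 1
  'b': 2
  'c': 1
  'd': 5
Scanning left to right for freq == 1:
  Position 0 ('a'): unique! => answer = 0

0


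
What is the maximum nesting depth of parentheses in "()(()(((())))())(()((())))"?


Input: "()(()(((())))())(()((())))"
Tracking depth:
  Position 0 '(': depth becomes 1
  Position 1 ')': depth becomes 0
  Position 2 '(': depth becomes 1
  Position 3 '(': depth becomes 2
  Position 4 ')': depth becomes 1
  Position 5 '(': depth becomes 2
  Position 6 '(': depth becomes 3
  Position 7 '(': depth becomes 4
  Position 8 '(': depth becomes 5
  Position 9 ')': depth becomes 4
  Position 10 ')': depth becomes 3
  Position 11 ')': depth becomes 2
  Position 12 ')': depth becomes 1
  Position 13 '(': depth becomes 2
  Position 14 ')': depth becomes 1
  Position 15 ')': depth becomes 0
  Position 16 '(': depth becomes 1
  Position 17 '(': depth becomes 2
  Position 18 ')': depth becomes 1
  Position 19 '(': depth becomes 2
  Position 20 '(': depth becomes 3
  Position 21 '(': depth becomes 4
  Position 22 ')': depth becomes 3
  Position 23 ')': depth becomes 2
  Position 24 ')': depth becomes 1
  Position 25 ')': depth becomes 0
Maximum depth reached: 5

5


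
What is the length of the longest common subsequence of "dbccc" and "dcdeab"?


LCS of "dbccc" and "dcdeab"
DP table:
           d    c    d    e    a    b
      0    0    0    0    0    0    0
  d   0    1    1    1    1    1    1
  b   0    1    1    1    1    1    2
  c   0    1    2    2    2    2    2
  c   0    1    2    2    2    2    2
  c   0    1    2    2    2    2    2
LCS length = dp[5][6] = 2

2


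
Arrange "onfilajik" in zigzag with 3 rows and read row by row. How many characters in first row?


Zigzag "onfilajik" into 3 rows:
Placing characters:
  'o' => row 0
  'n' => row 1
  'f' => row 2
  'i' => row 1
  'l' => row 0
  'a' => row 1
  'j' => row 2
  'i' => row 1
  'k' => row 0
Rows:
  Row 0: "olk"
  Row 1: "niai"
  Row 2: "fj"
First row length: 3

3


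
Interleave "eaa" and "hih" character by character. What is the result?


Interleaving "eaa" and "hih":
  Position 0: 'e' from first, 'h' from second => "eh"
  Position 1: 'a' from first, 'i' from second => "ai"
  Position 2: 'a' from first, 'h' from second => "ah"
Result: ehaiah

ehaiah


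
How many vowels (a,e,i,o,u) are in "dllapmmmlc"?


Input: dllapmmmlc
Checking each character:
  'd' at position 0: consonant
  'l' at position 1: consonant
  'l' at position 2: consonant
  'a' at position 3: vowel (running total: 1)
  'p' at position 4: consonant
  'm' at position 5: consonant
  'm' at position 6: consonant
  'm' at position 7: consonant
  'l' at position 8: consonant
  'c' at position 9: consonant
Total vowels: 1

1


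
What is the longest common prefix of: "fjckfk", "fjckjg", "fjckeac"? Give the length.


Words: fjckfk, fjckjg, fjckeac
  Position 0: all 'f' => match
  Position 1: all 'j' => match
  Position 2: all 'c' => match
  Position 3: all 'k' => match
  Position 4: ('f', 'j', 'e') => mismatch, stop
LCP = "fjck" (length 4)

4


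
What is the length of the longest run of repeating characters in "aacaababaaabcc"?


Input: "aacaababaaabcc"
Scanning for longest run:
  Position 1 ('a'): continues run of 'a', length=2
  Position 2 ('c'): new char, reset run to 1
  Position 3 ('a'): new char, reset run to 1
  Position 4 ('a'): continues run of 'a', length=2
  Position 5 ('b'): new char, reset run to 1
  Position 6 ('a'): new char, reset run to 1
  Position 7 ('b'): new char, reset run to 1
  Position 8 ('a'): new char, reset run to 1
  Position 9 ('a'): continues run of 'a', length=2
  Position 10 ('a'): continues run of 'a', length=3
  Position 11 ('b'): new char, reset run to 1
  Position 12 ('c'): new char, reset run to 1
  Position 13 ('c'): continues run of 'c', length=2
Longest run: 'a' with length 3

3


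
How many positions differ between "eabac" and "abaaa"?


Comparing "eabac" and "abaaa" position by position:
  Position 0: 'e' vs 'a' => DIFFER
  Position 1: 'a' vs 'b' => DIFFER
  Position 2: 'b' vs 'a' => DIFFER
  Position 3: 'a' vs 'a' => same
  Position 4: 'c' vs 'a' => DIFFER
Positions that differ: 4

4


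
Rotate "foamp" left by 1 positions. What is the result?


Input: "foamp", rotate left by 1
First 1 characters: "f"
Remaining characters: "oamp"
Concatenate remaining + first: "oamp" + "f" = "oampf"

oampf


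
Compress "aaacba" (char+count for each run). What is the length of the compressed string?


Input: aaacba
Runs:
  'a' x 3 => "a3"
  'c' x 1 => "c1"
  'b' x 1 => "b1"
  'a' x 1 => "a1"
Compressed: "a3c1b1a1"
Compressed length: 8

8


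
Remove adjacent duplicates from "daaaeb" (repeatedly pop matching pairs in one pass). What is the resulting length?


Input: daaaeb
Stack-based adjacent duplicate removal:
  Read 'd': push. Stack: d
  Read 'a': push. Stack: da
  Read 'a': matches stack top 'a' => pop. Stack: d
  Read 'a': push. Stack: da
  Read 'e': push. Stack: dae
  Read 'b': push. Stack: daeb
Final stack: "daeb" (length 4)

4


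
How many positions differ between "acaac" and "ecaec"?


Comparing "acaac" and "ecaec" position by position:
  Position 0: 'a' vs 'e' => DIFFER
  Position 1: 'c' vs 'c' => same
  Position 2: 'a' vs 'a' => same
  Position 3: 'a' vs 'e' => DIFFER
  Position 4: 'c' vs 'c' => same
Positions that differ: 2

2


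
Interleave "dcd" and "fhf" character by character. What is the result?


Interleaving "dcd" and "fhf":
  Position 0: 'd' from first, 'f' from second => "df"
  Position 1: 'c' from first, 'h' from second => "ch"
  Position 2: 'd' from first, 'f' from second => "df"
Result: dfchdf

dfchdf


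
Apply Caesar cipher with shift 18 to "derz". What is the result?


Caesar cipher: shift "derz" by 18
  'd' (pos 3) + 18 = pos 21 = 'v'
  'e' (pos 4) + 18 = pos 22 = 'w'
  'r' (pos 17) + 18 = pos 9 = 'j'
  'z' (pos 25) + 18 = pos 17 = 'r'
Result: vwjr

vwjr


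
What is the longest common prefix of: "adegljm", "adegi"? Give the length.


Words: adegljm, adegi
  Position 0: all 'a' => match
  Position 1: all 'd' => match
  Position 2: all 'e' => match
  Position 3: all 'g' => match
  Position 4: ('l', 'i') => mismatch, stop
LCP = "adeg" (length 4)

4


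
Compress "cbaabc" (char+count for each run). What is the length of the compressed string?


Input: cbaabc
Runs:
  'c' x 1 => "c1"
  'b' x 1 => "b1"
  'a' x 2 => "a2"
  'b' x 1 => "b1"
  'c' x 1 => "c1"
Compressed: "c1b1a2b1c1"
Compressed length: 10

10


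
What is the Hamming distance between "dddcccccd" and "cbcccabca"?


Comparing "dddcccccd" and "cbcccabca" position by position:
  Position 0: 'd' vs 'c' => differ
  Position 1: 'd' vs 'b' => differ
  Position 2: 'd' vs 'c' => differ
  Position 3: 'c' vs 'c' => same
  Position 4: 'c' vs 'c' => same
  Position 5: 'c' vs 'a' => differ
  Position 6: 'c' vs 'b' => differ
  Position 7: 'c' vs 'c' => same
  Position 8: 'd' vs 'a' => differ
Total differences (Hamming distance): 6

6


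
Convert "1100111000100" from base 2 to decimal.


Input: "1100111000100" in base 2
Positional expansion:
  Digit '1' (value 1) x 2^12 = 4096
  Digit '1' (value 1) x 2^11 = 2048
  Digit '0' (value 0) x 2^10 = 0
  Digit '0' (value 0) x 2^9 = 0
  Digit '1' (value 1) x 2^8 = 256
  Digit '1' (value 1) x 2^7 = 128
  Digit '1' (value 1) x 2^6 = 64
  Digit '0' (value 0) x 2^5 = 0
  Digit '0' (value 0) x 2^4 = 0
  Digit '0' (value 0) x 2^3 = 0
  Digit '1' (value 1) x 2^2 = 4
  Digit '0' (value 0) x 2^1 = 0
  Digit '0' (value 0) x 2^0 = 0
Sum = 6596

6596


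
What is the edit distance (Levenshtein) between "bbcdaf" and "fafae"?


Computing edit distance: "bbcdaf" -> "fafae"
DP table:
           f    a    f    a    e
      0    1    2    3    4    5
  b   1    1    2    3    4    5
  b   2    2    2    3    4    5
  c   3    3    3    3    4    5
  d   4    4    4    4    4    5
  a   5    5    4    5    4    5
  f   6    5    5    4    5    5
Edit distance = dp[6][5] = 5

5


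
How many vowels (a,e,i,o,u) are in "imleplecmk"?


Input: imleplecmk
Checking each character:
  'i' at position 0: vowel (running total: 1)
  'm' at position 1: consonant
  'l' at position 2: consonant
  'e' at position 3: vowel (running total: 2)
  'p' at position 4: consonant
  'l' at position 5: consonant
  'e' at position 6: vowel (running total: 3)
  'c' at position 7: consonant
  'm' at position 8: consonant
  'k' at position 9: consonant
Total vowels: 3

3


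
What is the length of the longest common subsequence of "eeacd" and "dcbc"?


LCS of "eeacd" and "dcbc"
DP table:
           d    c    b    c
      0    0    0    0    0
  e   0    0    0    0    0
  e   0    0    0    0    0
  a   0    0    0    0    0
  c   0    0    1    1    1
  d   0    1    1    1    1
LCS length = dp[5][4] = 1

1


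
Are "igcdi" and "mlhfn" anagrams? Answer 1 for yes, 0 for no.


Strings: "igcdi", "mlhfn"
Sorted first:  cdgii
Sorted second: fhlmn
Differ at position 0: 'c' vs 'f' => not anagrams

0


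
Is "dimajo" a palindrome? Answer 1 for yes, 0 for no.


Input: dimajo
Reversed: ojamid
  Compare pos 0 ('d') with pos 5 ('o'): MISMATCH
  Compare pos 1 ('i') with pos 4 ('j'): MISMATCH
  Compare pos 2 ('m') with pos 3 ('a'): MISMATCH
Result: not a palindrome

0


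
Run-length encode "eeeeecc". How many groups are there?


Input: eeeeecc
Scanning for consecutive runs:
  Group 1: 'e' x 5 (positions 0-4)
  Group 2: 'c' x 2 (positions 5-6)
Total groups: 2

2


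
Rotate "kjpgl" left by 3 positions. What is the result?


Input: "kjpgl", rotate left by 3
First 3 characters: "kjp"
Remaining characters: "gl"
Concatenate remaining + first: "gl" + "kjp" = "glkjp"

glkjp


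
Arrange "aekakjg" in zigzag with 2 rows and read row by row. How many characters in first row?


Zigzag "aekakjg" into 2 rows:
Placing characters:
  'a' => row 0
  'e' => row 1
  'k' => row 0
  'a' => row 1
  'k' => row 0
  'j' => row 1
  'g' => row 0
Rows:
  Row 0: "akkg"
  Row 1: "eaj"
First row length: 4

4


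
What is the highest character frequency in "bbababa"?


Input: bbababa
Character counts:
  'a': 3
  'b': 4
Maximum frequency: 4

4


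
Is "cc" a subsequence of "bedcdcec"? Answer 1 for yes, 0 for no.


Check if "cc" is a subsequence of "bedcdcec"
Greedy scan:
  Position 0 ('b'): no match needed
  Position 1 ('e'): no match needed
  Position 2 ('d'): no match needed
  Position 3 ('c'): matches sub[0] = 'c'
  Position 4 ('d'): no match needed
  Position 5 ('c'): matches sub[1] = 'c'
  Position 6 ('e'): no match needed
  Position 7 ('c'): no match needed
All 2 characters matched => is a subsequence

1


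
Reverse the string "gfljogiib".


Input: gfljogiib
Reading characters right to left:
  Position 8: 'b'
  Position 7: 'i'
  Position 6: 'i'
  Position 5: 'g'
  Position 4: 'o'
  Position 3: 'j'
  Position 2: 'l'
  Position 1: 'f'
  Position 0: 'g'
Reversed: biigojlfg

biigojlfg


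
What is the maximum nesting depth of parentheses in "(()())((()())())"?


Input: "(()())((()())())"
Tracking depth:
  Position 0 '(': depth becomes 1
  Position 1 '(': depth becomes 2
  Position 2 ')': depth becomes 1
  Position 3 '(': depth becomes 2
  Position 4 ')': depth becomes 1
  Position 5 ')': depth becomes 0
  Position 6 '(': depth becomes 1
  Position 7 '(': depth becomes 2
  Position 8 '(': depth becomes 3
  Position 9 ')': depth becomes 2
  Position 10 '(': depth becomes 3
  Position 11 ')': depth becomes 2
  Position 12 ')': depth becomes 1
  Position 13 '(': depth becomes 2
  Position 14 ')': depth becomes 1
  Position 15 ')': depth becomes 0
Maximum depth reached: 3

3


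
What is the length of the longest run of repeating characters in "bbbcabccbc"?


Input: "bbbcabccbc"
Scanning for longest run:
  Position 1 ('b'): continues run of 'b', length=2
  Position 2 ('b'): continues run of 'b', length=3
  Position 3 ('c'): new char, reset run to 1
  Position 4 ('a'): new char, reset run to 1
  Position 5 ('b'): new char, reset run to 1
  Position 6 ('c'): new char, reset run to 1
  Position 7 ('c'): continues run of 'c', length=2
  Position 8 ('b'): new char, reset run to 1
  Position 9 ('c'): new char, reset run to 1
Longest run: 'b' with length 3

3


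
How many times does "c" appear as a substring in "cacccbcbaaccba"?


Searching for "c" in "cacccbcbaaccba"
Scanning each position:
  Position 0: "c" => MATCH
  Position 1: "a" => no
  Position 2: "c" => MATCH
  Position 3: "c" => MATCH
  Position 4: "c" => MATCH
  Position 5: "b" => no
  Position 6: "c" => MATCH
  Position 7: "b" => no
  Position 8: "a" => no
  Position 9: "a" => no
  Position 10: "c" => MATCH
  Position 11: "c" => MATCH
  Position 12: "b" => no
  Position 13: "a" => no
Total occurrences: 7

7


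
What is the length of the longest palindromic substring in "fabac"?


Input: "fabac"
Checking substrings for palindromes:
  [1:4] "aba" (len 3) => palindrome
Longest palindromic substring: "aba" with length 3

3


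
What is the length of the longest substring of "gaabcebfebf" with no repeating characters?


Input: "gaabcebfebf"
Sliding window (track last position of each char):
  Position 0 ('g'): window [0,0] length 1 -- new best
  Position 1 ('a'): window [0,1] length 2 -- new best
  Position 2 ('a'): repeat (last at 1), move window start to 2
  Position 2 ('a'): window [2,2] length 1
  Position 3 ('b'): window [2,3] length 2
  Position 4 ('c'): window [2,4] length 3 -- new best
  Position 5 ('e'): window [2,5] length 4 -- new best
  Position 6 ('b'): repeat (last at 3), move window start to 4
  Position 6 ('b'): window [4,6] length 3
  Position 7 ('f'): window [4,7] length 4
  Position 8 ('e'): repeat (last at 5), move window start to 6
  Position 8 ('e'): window [6,8] length 3
  Position 9 ('b'): repeat (last at 6), move window start to 7
  Position 9 ('b'): window [7,9] length 3
  Position 10 ('f'): repeat (last at 7), move window start to 8
  Position 10 ('f'): window [8,10] length 3
Longest substring with no repeats: "abce" with length 4

4


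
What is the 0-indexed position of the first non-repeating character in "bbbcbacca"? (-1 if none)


Input: bbbcbacca
Character frequencies:
  'a': 2
  'b': 4
  'c': 3
Scanning left to right for freq == 1:
  Position 0 ('b'): freq=4, skip
  Position 1 ('b'): freq=4, skip
  Position 2 ('b'): freq=4, skip
  Position 3 ('c'): freq=3, skip
  Position 4 ('b'): freq=4, skip
  Position 5 ('a'): freq=2, skip
  Position 6 ('c'): freq=3, skip
  Position 7 ('c'): freq=3, skip
  Position 8 ('a'): freq=2, skip
  No unique character found => answer = -1

-1


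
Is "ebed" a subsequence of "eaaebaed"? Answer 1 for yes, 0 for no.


Check if "ebed" is a subsequence of "eaaebaed"
Greedy scan:
  Position 0 ('e'): matches sub[0] = 'e'
  Position 1 ('a'): no match needed
  Position 2 ('a'): no match needed
  Position 3 ('e'): no match needed
  Position 4 ('b'): matches sub[1] = 'b'
  Position 5 ('a'): no match needed
  Position 6 ('e'): matches sub[2] = 'e'
  Position 7 ('d'): matches sub[3] = 'd'
All 4 characters matched => is a subsequence

1


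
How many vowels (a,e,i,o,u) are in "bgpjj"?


Input: bgpjj
Checking each character:
  'b' at position 0: consonant
  'g' at position 1: consonant
  'p' at position 2: consonant
  'j' at position 3: consonant
  'j' at position 4: consonant
Total vowels: 0

0


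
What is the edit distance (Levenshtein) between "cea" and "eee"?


Computing edit distance: "cea" -> "eee"
DP table:
           e    e    e
      0    1    2    3
  c   1    1    2    3
  e   2    1    1    2
  a   3    2    2    2
Edit distance = dp[3][3] = 2

2


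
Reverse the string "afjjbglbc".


Input: afjjbglbc
Reading characters right to left:
  Position 8: 'c'
  Position 7: 'b'
  Position 6: 'l'
  Position 5: 'g'
  Position 4: 'b'
  Position 3: 'j'
  Position 2: 'j'
  Position 1: 'f'
  Position 0: 'a'
Reversed: cblgbjjfa

cblgbjjfa


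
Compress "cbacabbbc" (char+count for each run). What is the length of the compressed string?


Input: cbacabbbc
Runs:
  'c' x 1 => "c1"
  'b' x 1 => "b1"
  'a' x 1 => "a1"
  'c' x 1 => "c1"
  'a' x 1 => "a1"
  'b' x 3 => "b3"
  'c' x 1 => "c1"
Compressed: "c1b1a1c1a1b3c1"
Compressed length: 14

14


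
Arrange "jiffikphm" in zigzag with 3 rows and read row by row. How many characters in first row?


Zigzag "jiffikphm" into 3 rows:
Placing characters:
  'j' => row 0
  'i' => row 1
  'f' => row 2
  'f' => row 1
  'i' => row 0
  'k' => row 1
  'p' => row 2
  'h' => row 1
  'm' => row 0
Rows:
  Row 0: "jim"
  Row 1: "ifkh"
  Row 2: "fp"
First row length: 3

3


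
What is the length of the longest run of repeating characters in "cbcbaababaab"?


Input: "cbcbaababaab"
Scanning for longest run:
  Position 1 ('b'): new char, reset run to 1
  Position 2 ('c'): new char, reset run to 1
  Position 3 ('b'): new char, reset run to 1
  Position 4 ('a'): new char, reset run to 1
  Position 5 ('a'): continues run of 'a', length=2
  Position 6 ('b'): new char, reset run to 1
  Position 7 ('a'): new char, reset run to 1
  Position 8 ('b'): new char, reset run to 1
  Position 9 ('a'): new char, reset run to 1
  Position 10 ('a'): continues run of 'a', length=2
  Position 11 ('b'): new char, reset run to 1
Longest run: 'a' with length 2

2


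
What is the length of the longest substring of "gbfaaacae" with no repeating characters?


Input: "gbfaaacae"
Sliding window (track last position of each char):
  Position 0 ('g'): window [0,0] length 1 -- new best
  Position 1 ('b'): window [0,1] length 2 -- new best
  Position 2 ('f'): window [0,2] length 3 -- new best
  Position 3 ('a'): window [0,3] length 4 -- new best
  Position 4 ('a'): repeat (last at 3), move window start to 4
  Position 4 ('a'): window [4,4] length 1
  Position 5 ('a'): repeat (last at 4), move window start to 5
  Position 5 ('a'): window [5,5] length 1
  Position 6 ('c'): window [5,6] length 2
  Position 7 ('a'): repeat (last at 5), move window start to 6
  Position 7 ('a'): window [6,7] length 2
  Position 8 ('e'): window [6,8] length 3
Longest substring with no repeats: "gbfa" with length 4

4


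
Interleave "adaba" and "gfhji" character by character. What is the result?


Interleaving "adaba" and "gfhji":
  Position 0: 'a' from first, 'g' from second => "ag"
  Position 1: 'd' from first, 'f' from second => "df"
  Position 2: 'a' from first, 'h' from second => "ah"
  Position 3: 'b' from first, 'j' from second => "bj"
  Position 4: 'a' from first, 'i' from second => "ai"
Result: agdfahbjai

agdfahbjai


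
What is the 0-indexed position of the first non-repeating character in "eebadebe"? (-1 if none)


Input: eebadebe
Character frequencies:
  'a': 1
  'b': 2
  'd': 1
  'e': 4
Scanning left to right for freq == 1:
  Position 0 ('e'): freq=4, skip
  Position 1 ('e'): freq=4, skip
  Position 2 ('b'): freq=2, skip
  Position 3 ('a'): unique! => answer = 3

3


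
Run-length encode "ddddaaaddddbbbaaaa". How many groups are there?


Input: ddddaaaddddbbbaaaa
Scanning for consecutive runs:
  Group 1: 'd' x 4 (positions 0-3)
  Group 2: 'a' x 3 (positions 4-6)
  Group 3: 'd' x 4 (positions 7-10)
  Group 4: 'b' x 3 (positions 11-13)
  Group 5: 'a' x 4 (positions 14-17)
Total groups: 5

5


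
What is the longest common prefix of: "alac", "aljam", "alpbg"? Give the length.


Words: alac, aljam, alpbg
  Position 0: all 'a' => match
  Position 1: all 'l' => match
  Position 2: ('a', 'j', 'p') => mismatch, stop
LCP = "al" (length 2)

2


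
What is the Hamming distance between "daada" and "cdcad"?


Comparing "daada" and "cdcad" position by position:
  Position 0: 'd' vs 'c' => differ
  Position 1: 'a' vs 'd' => differ
  Position 2: 'a' vs 'c' => differ
  Position 3: 'd' vs 'a' => differ
  Position 4: 'a' vs 'd' => differ
Total differences (Hamming distance): 5

5
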